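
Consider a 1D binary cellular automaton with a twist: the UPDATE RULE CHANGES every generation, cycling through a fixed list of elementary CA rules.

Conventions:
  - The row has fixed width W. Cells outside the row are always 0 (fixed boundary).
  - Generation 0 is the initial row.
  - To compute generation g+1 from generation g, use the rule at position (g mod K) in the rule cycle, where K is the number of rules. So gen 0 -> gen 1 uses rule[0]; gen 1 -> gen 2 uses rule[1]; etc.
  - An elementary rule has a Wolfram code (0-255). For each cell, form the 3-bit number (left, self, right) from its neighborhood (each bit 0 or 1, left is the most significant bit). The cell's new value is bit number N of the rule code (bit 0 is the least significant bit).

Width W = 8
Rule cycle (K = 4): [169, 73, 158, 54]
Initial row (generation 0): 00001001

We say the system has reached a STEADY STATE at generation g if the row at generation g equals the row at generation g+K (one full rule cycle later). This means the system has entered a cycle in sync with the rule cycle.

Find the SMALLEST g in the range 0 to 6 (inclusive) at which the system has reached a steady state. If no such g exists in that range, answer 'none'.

Answer: none

Derivation:
Gen 0: 00001001
Gen 1 (rule 169): 11100000
Gen 2 (rule 73): 10101111
Gen 3 (rule 158): 10101110
Gen 4 (rule 54): 11110001
Gen 5 (rule 169): 11100100
Gen 6 (rule 73): 10100001
Gen 7 (rule 158): 10110011
Gen 8 (rule 54): 11001100
Gen 9 (rule 169): 10001001
Gen 10 (rule 73): 00100000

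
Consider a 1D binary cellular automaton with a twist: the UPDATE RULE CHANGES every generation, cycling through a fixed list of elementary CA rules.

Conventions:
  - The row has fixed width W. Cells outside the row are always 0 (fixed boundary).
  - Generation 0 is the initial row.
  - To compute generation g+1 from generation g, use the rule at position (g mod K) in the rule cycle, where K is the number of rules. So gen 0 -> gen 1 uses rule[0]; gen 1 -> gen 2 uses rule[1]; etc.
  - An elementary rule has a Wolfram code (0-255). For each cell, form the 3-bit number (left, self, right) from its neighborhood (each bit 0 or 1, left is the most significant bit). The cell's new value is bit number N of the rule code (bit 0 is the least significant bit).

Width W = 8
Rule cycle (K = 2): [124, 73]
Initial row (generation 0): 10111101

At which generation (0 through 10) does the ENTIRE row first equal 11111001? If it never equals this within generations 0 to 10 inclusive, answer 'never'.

Gen 0: 10111101
Gen 1 (rule 124): 11100111
Gen 2 (rule 73): 10100101
Gen 3 (rule 124): 11110111
Gen 4 (rule 73): 10010101
Gen 5 (rule 124): 11011111
Gen 6 (rule 73): 11010001
Gen 7 (rule 124): 11111001
Gen 8 (rule 73): 10001000
Gen 9 (rule 124): 11001100
Gen 10 (rule 73): 11001101

Answer: 7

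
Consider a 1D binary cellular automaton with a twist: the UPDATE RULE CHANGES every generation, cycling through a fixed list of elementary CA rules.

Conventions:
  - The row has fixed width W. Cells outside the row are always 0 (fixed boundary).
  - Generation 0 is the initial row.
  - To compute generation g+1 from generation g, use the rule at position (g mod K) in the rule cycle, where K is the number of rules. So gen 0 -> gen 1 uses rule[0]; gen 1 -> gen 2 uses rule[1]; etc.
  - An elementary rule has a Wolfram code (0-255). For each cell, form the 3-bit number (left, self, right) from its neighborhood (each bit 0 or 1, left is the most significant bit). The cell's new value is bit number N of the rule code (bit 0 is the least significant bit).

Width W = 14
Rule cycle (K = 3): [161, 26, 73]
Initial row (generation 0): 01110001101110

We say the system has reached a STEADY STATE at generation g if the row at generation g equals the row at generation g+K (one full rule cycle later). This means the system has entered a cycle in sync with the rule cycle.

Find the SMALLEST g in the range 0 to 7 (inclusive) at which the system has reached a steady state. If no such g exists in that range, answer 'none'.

Gen 0: 01110001101110
Gen 1 (rule 161): 00100100010100
Gen 2 (rule 26): 01011010100010
Gen 3 (rule 73): 00011000001000
Gen 4 (rule 161): 11000011100011
Gen 5 (rule 26): 10100110010110
Gen 6 (rule 73): 00000110000110
Gen 7 (rule 161): 11110000110000
Gen 8 (rule 26): 10001001101000
Gen 9 (rule 73): 00100001100011
Gen 10 (rule 161): 10001100001000

Answer: none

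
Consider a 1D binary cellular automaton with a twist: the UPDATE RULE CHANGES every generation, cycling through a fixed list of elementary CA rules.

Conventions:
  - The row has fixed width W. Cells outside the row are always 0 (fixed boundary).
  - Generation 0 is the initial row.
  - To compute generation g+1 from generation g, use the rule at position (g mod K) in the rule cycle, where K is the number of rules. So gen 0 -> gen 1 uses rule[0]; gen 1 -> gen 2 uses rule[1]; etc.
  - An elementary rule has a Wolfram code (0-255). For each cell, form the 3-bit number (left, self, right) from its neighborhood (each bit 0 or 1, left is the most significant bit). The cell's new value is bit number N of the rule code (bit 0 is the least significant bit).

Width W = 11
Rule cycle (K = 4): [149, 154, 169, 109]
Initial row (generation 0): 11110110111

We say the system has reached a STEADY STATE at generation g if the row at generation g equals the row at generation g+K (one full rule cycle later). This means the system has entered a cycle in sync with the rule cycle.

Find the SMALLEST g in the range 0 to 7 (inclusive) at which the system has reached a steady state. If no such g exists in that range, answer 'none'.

Gen 0: 11110110111
Gen 1 (rule 149): 01100000010
Gen 2 (rule 154): 11010000101
Gen 3 (rule 169): 10100110010
Gen 4 (rule 109): 11100110010
Gen 5 (rule 149): 01010001011
Gen 6 (rule 154): 10001010010
Gen 7 (rule 169): 00100100000
Gen 8 (rule 109): 10100101111
Gen 9 (rule 149): 10110100110
Gen 10 (rule 154): 00100011101
Gen 11 (rule 169): 10001011010

Answer: none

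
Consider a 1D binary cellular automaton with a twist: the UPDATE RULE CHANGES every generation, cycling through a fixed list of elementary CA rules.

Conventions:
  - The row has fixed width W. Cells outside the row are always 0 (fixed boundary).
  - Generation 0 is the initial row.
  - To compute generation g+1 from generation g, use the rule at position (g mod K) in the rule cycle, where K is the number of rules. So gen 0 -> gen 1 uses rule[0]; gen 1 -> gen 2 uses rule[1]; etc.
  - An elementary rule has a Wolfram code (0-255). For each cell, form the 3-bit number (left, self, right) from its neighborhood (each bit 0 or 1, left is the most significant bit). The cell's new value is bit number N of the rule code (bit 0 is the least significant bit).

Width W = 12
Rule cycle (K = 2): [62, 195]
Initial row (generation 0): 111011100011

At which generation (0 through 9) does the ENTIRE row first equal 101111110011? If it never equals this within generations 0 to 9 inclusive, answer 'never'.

Gen 0: 111011100011
Gen 1 (rule 62): 100110010110
Gen 2 (rule 195): 001010100010
Gen 3 (rule 62): 011111110111
Gen 4 (rule 195): 101111110011
Gen 5 (rule 62): 111000001110
Gen 6 (rule 195): 011011110110
Gen 7 (rule 62): 110110001101
Gen 8 (rule 195): 010010110100
Gen 9 (rule 62): 111111101110

Answer: 4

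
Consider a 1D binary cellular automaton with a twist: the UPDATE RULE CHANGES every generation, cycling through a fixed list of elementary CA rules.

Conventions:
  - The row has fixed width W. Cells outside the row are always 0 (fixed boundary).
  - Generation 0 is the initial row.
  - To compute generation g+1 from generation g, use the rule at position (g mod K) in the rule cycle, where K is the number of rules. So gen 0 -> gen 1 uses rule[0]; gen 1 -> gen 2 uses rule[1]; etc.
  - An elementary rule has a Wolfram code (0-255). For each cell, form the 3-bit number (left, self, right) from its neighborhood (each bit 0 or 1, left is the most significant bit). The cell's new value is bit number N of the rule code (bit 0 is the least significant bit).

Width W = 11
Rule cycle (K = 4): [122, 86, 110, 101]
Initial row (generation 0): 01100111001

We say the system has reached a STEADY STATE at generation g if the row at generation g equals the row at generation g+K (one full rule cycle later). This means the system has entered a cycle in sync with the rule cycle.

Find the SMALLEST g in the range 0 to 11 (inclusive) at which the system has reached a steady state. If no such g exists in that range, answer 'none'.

Gen 0: 01100111001
Gen 1 (rule 122): 11111101110
Gen 2 (rule 86): 00000100011
Gen 3 (rule 110): 00001100111
Gen 4 (rule 101): 11100100001
Gen 5 (rule 122): 10111010010
Gen 6 (rule 86): 10001011111
Gen 7 (rule 110): 10011110001
Gen 8 (rule 101): 10000010101
Gen 9 (rule 122): 01000101010
Gen 10 (rule 86): 11101101011
Gen 11 (rule 110): 10111111111
Gen 12 (rule 101): 11000000001
Gen 13 (rule 122): 11100000010
Gen 14 (rule 86): 00110000111
Gen 15 (rule 110): 01110001101

Answer: none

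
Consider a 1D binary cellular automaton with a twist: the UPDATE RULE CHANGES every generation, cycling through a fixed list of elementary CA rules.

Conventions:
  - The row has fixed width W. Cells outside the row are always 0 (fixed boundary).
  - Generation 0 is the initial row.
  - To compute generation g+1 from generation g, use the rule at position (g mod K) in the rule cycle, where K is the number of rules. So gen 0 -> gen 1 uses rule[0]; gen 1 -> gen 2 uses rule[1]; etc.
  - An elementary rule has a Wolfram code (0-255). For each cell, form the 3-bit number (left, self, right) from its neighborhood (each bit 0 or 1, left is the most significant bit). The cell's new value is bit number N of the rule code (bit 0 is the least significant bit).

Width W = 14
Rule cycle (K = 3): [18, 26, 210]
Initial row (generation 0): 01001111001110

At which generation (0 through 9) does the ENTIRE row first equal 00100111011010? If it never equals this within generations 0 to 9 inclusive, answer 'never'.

Answer: never

Derivation:
Gen 0: 01001111001110
Gen 1 (rule 18): 10110000110001
Gen 2 (rule 26): 00101001101010
Gen 3 (rule 210): 01000110100001
Gen 4 (rule 18): 10101000010010
Gen 5 (rule 26): 00000100101101
Gen 6 (rule 210): 00001011000100
Gen 7 (rule 18): 00010000101010
Gen 8 (rule 26): 00101001000001
Gen 9 (rule 210): 01000110100010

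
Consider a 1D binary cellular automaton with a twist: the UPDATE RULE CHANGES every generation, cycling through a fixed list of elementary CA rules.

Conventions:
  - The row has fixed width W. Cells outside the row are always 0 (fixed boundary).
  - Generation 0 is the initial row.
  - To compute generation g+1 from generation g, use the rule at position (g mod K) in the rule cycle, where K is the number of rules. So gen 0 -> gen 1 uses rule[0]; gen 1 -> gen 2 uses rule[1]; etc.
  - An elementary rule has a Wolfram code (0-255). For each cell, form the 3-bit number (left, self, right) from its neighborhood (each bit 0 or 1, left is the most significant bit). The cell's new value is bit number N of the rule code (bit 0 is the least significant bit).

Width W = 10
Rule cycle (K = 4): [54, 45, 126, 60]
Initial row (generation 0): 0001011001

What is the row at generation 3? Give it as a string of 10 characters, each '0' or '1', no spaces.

Answer: 1111001110

Derivation:
Gen 0: 0001011001
Gen 1 (rule 54): 0011100111
Gen 2 (rule 45): 1010000100
Gen 3 (rule 126): 1111001110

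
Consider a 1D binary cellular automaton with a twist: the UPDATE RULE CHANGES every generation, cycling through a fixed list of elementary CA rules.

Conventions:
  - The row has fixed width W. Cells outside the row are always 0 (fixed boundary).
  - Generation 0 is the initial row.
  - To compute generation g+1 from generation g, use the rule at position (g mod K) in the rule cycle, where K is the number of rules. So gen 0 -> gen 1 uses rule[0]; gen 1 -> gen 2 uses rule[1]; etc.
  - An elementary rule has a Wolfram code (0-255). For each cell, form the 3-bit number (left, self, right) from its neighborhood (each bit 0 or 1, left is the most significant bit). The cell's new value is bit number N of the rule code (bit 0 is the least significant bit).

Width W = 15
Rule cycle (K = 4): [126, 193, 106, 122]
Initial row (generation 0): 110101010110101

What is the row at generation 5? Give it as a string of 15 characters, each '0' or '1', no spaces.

Answer: 101100000000111

Derivation:
Gen 0: 110101010110101
Gen 1 (rule 126): 111111111111111
Gen 2 (rule 193): 011111111111111
Gen 3 (rule 106): 110000000000001
Gen 4 (rule 122): 111000000000010
Gen 5 (rule 126): 101100000000111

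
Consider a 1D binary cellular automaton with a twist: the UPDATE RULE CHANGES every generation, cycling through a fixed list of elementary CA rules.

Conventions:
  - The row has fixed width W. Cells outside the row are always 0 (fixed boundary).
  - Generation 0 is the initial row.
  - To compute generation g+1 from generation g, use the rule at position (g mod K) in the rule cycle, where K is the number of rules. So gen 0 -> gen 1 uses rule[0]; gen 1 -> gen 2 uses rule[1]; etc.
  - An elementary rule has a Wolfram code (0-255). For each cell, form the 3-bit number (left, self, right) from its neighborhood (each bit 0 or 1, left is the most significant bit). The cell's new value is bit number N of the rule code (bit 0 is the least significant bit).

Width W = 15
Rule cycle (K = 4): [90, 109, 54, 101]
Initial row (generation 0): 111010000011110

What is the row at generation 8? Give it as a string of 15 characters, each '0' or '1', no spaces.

Gen 0: 111010000011110
Gen 1 (rule 90): 101001000110011
Gen 2 (rule 109): 111001010110011
Gen 3 (rule 54): 000111111001100
Gen 4 (rule 101): 110000001000101
Gen 5 (rule 90): 111000010101000
Gen 6 (rule 109): 101011011111011
Gen 7 (rule 54): 111100100000100
Gen 8 (rule 101): 000100101110101

Answer: 000100101110101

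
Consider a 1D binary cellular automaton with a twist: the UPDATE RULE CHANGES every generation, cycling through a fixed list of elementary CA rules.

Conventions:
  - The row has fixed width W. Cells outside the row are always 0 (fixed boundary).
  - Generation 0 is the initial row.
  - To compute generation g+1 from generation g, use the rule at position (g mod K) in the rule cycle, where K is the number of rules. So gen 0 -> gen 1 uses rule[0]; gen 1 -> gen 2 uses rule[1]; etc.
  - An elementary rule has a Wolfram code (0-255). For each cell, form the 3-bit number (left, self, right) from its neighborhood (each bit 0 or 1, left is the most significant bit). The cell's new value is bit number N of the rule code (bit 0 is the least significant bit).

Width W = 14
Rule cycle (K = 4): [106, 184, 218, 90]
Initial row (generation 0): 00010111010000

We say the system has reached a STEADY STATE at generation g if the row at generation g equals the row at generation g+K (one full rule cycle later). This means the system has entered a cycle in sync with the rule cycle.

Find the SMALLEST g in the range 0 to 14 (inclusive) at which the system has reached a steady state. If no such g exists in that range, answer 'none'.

Answer: none

Derivation:
Gen 0: 00010111010000
Gen 1 (rule 106): 00101101100000
Gen 2 (rule 184): 00011011010000
Gen 3 (rule 218): 00111011001000
Gen 4 (rule 90): 01101011110100
Gen 5 (rule 106): 11110110011000
Gen 6 (rule 184): 11101101010100
Gen 7 (rule 218): 11101100000010
Gen 8 (rule 90): 10101110000101
Gen 9 (rule 106): 01011010001010
Gen 10 (rule 184): 00110101000101
Gen 11 (rule 218): 01110000101000
Gen 12 (rule 90): 11011001000100
Gen 13 (rule 106): 11111010001000
Gen 14 (rule 184): 11110101000100
Gen 15 (rule 218): 11110000101010
Gen 16 (rule 90): 10011001000001
Gen 17 (rule 106): 00111010000010
Gen 18 (rule 184): 00110101000001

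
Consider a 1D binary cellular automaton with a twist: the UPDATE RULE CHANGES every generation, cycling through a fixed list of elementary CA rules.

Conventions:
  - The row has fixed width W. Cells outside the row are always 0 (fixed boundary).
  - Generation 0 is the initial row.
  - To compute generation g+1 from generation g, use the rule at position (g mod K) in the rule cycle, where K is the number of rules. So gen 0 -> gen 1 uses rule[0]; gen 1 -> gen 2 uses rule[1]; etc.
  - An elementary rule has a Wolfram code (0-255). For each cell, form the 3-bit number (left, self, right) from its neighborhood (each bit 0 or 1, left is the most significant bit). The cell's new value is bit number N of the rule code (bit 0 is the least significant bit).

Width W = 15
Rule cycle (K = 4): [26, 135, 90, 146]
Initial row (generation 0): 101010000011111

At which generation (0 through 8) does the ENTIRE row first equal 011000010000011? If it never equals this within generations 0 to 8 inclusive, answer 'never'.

Answer: never

Derivation:
Gen 0: 101010000011111
Gen 1 (rule 26): 000001000110000
Gen 2 (rule 135): 111111011000111
Gen 3 (rule 90): 100001011101101
Gen 4 (rule 146): 010010001000000
Gen 5 (rule 26): 101101010100000
Gen 6 (rule 135): 100001010101111
Gen 7 (rule 90): 010010000001001
Gen 8 (rule 146): 101101000010110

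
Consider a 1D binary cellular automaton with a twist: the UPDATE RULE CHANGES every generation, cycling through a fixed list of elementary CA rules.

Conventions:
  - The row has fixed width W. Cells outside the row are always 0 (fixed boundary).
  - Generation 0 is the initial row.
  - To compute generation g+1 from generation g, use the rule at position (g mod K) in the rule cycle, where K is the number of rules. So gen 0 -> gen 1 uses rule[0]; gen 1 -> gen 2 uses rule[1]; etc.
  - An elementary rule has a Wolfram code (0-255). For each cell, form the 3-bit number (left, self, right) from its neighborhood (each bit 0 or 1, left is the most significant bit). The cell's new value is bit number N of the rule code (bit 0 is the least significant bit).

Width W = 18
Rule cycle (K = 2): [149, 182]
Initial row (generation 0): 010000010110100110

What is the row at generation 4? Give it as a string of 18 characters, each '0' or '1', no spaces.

Answer: 111110111110011100

Derivation:
Gen 0: 010000010110100110
Gen 1 (rule 149): 011111010000110001
Gen 2 (rule 182): 101110111001001011
Gen 3 (rule 149): 100100010101101000
Gen 4 (rule 182): 111110111110011100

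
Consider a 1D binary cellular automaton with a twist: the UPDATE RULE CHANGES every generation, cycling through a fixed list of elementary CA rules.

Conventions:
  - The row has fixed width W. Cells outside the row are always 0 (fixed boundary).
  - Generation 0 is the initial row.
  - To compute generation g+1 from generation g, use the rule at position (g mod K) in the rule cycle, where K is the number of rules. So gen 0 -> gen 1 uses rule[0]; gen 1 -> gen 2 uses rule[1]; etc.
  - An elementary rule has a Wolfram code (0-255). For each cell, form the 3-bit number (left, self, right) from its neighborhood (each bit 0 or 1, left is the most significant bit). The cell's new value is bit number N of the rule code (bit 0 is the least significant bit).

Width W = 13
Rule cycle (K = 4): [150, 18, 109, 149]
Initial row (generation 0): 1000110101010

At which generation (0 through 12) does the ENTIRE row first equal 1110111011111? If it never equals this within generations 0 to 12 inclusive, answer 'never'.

Answer: 3

Derivation:
Gen 0: 1000110101010
Gen 1 (rule 150): 1101000101011
Gen 2 (rule 18): 0000101000000
Gen 3 (rule 109): 1110111011111
Gen 4 (rule 149): 0100010001110
Gen 5 (rule 150): 1110111010101
Gen 6 (rule 18): 0000000000000
Gen 7 (rule 109): 1111111111111
Gen 8 (rule 149): 0111111111110
Gen 9 (rule 150): 1011111111101
Gen 10 (rule 18): 0000000000000
Gen 11 (rule 109): 1111111111111
Gen 12 (rule 149): 0111111111110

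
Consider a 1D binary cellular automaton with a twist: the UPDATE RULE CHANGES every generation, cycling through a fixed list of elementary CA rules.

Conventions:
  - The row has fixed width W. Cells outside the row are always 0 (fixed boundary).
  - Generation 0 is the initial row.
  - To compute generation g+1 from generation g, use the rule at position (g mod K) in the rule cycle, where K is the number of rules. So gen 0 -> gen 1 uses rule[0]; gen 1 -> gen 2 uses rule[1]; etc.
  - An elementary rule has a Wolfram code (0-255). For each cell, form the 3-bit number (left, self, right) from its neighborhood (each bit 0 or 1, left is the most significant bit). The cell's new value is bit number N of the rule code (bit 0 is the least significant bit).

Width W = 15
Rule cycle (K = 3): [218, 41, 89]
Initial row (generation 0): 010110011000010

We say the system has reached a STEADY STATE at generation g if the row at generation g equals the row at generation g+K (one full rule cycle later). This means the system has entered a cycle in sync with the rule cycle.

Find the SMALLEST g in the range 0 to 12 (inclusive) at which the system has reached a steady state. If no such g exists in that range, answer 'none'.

Gen 0: 010110011000010
Gen 1 (rule 218): 100111111100101
Gen 2 (rule 41): 000100000000010
Gen 3 (rule 89): 110011111111001
Gen 4 (rule 218): 111111111111110
Gen 5 (rule 41): 100000000000000
Gen 6 (rule 89): 011111111111111
Gen 7 (rule 218): 111111111111111
Gen 8 (rule 41): 100000000000000
Gen 9 (rule 89): 011111111111111
Gen 10 (rule 218): 111111111111111
Gen 11 (rule 41): 100000000000000
Gen 12 (rule 89): 011111111111111
Gen 13 (rule 218): 111111111111111
Gen 14 (rule 41): 100000000000000
Gen 15 (rule 89): 011111111111111

Answer: 5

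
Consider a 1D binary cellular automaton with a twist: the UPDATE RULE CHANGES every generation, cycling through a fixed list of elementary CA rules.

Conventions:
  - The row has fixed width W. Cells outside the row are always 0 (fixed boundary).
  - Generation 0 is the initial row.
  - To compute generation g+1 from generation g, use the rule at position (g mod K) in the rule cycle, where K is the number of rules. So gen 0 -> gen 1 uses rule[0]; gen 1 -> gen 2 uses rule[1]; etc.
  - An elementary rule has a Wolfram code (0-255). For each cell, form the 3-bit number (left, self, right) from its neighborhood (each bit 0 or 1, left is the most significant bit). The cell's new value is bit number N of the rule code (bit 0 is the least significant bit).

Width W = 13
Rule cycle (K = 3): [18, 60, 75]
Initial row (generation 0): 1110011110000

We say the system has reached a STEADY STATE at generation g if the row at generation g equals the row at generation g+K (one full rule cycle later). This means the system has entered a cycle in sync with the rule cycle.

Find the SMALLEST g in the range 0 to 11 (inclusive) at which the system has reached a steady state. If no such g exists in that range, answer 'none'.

Gen 0: 1110011110000
Gen 1 (rule 18): 0001100001000
Gen 2 (rule 60): 0001010001100
Gen 3 (rule 75): 1110000111101
Gen 4 (rule 18): 0001001000000
Gen 5 (rule 60): 0001101100000
Gen 6 (rule 75): 1111101101111
Gen 7 (rule 18): 0000000000000
Gen 8 (rule 60): 0000000000000
Gen 9 (rule 75): 1111111111111
Gen 10 (rule 18): 0000000000000
Gen 11 (rule 60): 0000000000000
Gen 12 (rule 75): 1111111111111
Gen 13 (rule 18): 0000000000000
Gen 14 (rule 60): 0000000000000

Answer: 7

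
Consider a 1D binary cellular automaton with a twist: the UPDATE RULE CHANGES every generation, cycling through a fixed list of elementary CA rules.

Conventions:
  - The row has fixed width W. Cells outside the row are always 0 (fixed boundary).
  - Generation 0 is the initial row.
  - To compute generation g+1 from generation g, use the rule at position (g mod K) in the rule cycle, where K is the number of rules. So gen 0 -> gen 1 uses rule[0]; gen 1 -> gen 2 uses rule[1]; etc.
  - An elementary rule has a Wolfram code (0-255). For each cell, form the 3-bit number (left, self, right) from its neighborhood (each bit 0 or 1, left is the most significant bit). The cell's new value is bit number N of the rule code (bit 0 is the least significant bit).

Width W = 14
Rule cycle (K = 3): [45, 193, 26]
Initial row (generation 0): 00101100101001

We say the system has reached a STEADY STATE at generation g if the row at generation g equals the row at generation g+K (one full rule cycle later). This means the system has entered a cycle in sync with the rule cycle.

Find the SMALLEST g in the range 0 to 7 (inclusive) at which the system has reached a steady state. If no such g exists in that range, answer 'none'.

Gen 0: 00101100101001
Gen 1 (rule 45): 10111000111001
Gen 2 (rule 193): 00011010011000
Gen 3 (rule 26): 00110001110100
Gen 4 (rule 45): 10100101001101
Gen 5 (rule 193): 00000000000100
Gen 6 (rule 26): 00000000001010
Gen 7 (rule 45): 11111111101110
Gen 8 (rule 193): 01111111100110
Gen 9 (rule 26): 11000000011101
Gen 10 (rule 45): 10011111010011

Answer: none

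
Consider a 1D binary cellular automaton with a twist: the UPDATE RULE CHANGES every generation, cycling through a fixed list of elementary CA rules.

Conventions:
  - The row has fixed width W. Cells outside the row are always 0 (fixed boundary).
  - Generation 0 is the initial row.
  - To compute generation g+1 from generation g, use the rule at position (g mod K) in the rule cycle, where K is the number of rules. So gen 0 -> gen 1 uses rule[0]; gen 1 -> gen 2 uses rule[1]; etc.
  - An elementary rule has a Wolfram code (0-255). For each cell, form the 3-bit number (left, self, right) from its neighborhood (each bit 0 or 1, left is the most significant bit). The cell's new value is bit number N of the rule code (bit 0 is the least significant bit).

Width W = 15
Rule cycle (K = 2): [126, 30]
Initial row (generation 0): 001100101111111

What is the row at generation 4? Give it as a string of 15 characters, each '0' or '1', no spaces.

Answer: 100100011000100

Derivation:
Gen 0: 001100101111111
Gen 1 (rule 126): 011111111000001
Gen 2 (rule 30): 110000000100011
Gen 3 (rule 126): 111000001110111
Gen 4 (rule 30): 100100011000100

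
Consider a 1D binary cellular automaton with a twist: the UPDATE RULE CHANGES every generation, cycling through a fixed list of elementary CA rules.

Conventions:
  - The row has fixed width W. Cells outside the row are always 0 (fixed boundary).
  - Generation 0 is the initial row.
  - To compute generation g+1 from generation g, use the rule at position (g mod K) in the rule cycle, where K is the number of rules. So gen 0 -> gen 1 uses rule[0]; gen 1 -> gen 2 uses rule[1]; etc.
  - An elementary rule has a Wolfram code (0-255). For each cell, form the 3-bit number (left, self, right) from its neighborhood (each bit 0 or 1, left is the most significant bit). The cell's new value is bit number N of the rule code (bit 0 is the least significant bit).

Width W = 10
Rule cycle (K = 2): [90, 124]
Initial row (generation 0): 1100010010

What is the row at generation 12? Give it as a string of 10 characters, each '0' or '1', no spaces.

Answer: 1100111101

Derivation:
Gen 0: 1100010010
Gen 1 (rule 90): 1110101101
Gen 2 (rule 124): 1011111111
Gen 3 (rule 90): 0010000001
Gen 4 (rule 124): 0011000001
Gen 5 (rule 90): 0111100010
Gen 6 (rule 124): 0100110011
Gen 7 (rule 90): 1011111111
Gen 8 (rule 124): 1110000001
Gen 9 (rule 90): 1011000010
Gen 10 (rule 124): 1111100011
Gen 11 (rule 90): 1000110111
Gen 12 (rule 124): 1100111101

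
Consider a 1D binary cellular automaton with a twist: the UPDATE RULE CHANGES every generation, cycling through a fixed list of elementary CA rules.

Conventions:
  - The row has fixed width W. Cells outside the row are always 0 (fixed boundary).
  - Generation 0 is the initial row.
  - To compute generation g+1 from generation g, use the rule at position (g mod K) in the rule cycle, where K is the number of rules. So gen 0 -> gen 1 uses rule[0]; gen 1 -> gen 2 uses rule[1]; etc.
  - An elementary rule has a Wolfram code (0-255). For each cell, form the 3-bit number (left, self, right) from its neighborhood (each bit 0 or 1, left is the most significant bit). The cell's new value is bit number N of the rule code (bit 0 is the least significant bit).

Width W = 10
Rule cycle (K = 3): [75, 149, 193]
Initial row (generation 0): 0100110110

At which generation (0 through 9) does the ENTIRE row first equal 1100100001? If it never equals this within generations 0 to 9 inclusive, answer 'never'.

Answer: 2

Derivation:
Gen 0: 0100110110
Gen 1 (rule 75): 1001110110
Gen 2 (rule 149): 1100100001
Gen 3 (rule 193): 0100001100
Gen 4 (rule 75): 1001111101
Gen 5 (rule 149): 1100111001
Gen 6 (rule 193): 0100011000
Gen 7 (rule 75): 1001111011
Gen 8 (rule 149): 1100110000
Gen 9 (rule 193): 0100010111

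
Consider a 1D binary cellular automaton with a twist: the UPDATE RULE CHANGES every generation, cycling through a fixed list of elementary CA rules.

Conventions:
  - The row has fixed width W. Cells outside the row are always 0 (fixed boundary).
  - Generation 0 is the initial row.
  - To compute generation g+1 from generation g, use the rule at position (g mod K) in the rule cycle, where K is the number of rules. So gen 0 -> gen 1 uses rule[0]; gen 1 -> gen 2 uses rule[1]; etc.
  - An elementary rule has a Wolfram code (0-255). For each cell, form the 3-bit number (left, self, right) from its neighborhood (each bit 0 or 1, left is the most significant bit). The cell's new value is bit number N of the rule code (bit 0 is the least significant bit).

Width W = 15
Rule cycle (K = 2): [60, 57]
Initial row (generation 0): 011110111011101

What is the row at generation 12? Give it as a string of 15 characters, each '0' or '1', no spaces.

Gen 0: 011110111011101
Gen 1 (rule 60): 010001100110011
Gen 2 (rule 57): 001101010101010
Gen 3 (rule 60): 001011111111111
Gen 4 (rule 57): 100110000000000
Gen 5 (rule 60): 110101000000000
Gen 6 (rule 57): 101010111111111
Gen 7 (rule 60): 111111100000000
Gen 8 (rule 57): 100000011111111
Gen 9 (rule 60): 110000010000000
Gen 10 (rule 57): 101111001111111
Gen 11 (rule 60): 111000101000000
Gen 12 (rule 57): 100110010111111

Answer: 100110010111111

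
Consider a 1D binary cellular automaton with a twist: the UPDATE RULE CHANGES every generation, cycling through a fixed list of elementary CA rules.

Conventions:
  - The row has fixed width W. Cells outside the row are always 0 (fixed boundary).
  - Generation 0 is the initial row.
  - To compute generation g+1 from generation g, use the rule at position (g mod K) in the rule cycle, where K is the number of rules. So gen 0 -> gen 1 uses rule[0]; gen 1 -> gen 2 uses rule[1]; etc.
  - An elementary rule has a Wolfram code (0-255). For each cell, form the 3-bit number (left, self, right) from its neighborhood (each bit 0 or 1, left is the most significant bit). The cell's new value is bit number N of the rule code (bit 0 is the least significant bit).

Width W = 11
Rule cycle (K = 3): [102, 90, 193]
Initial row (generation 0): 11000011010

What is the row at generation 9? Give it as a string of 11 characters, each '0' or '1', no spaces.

Answer: 11110001111

Derivation:
Gen 0: 11000011010
Gen 1 (rule 102): 01000101110
Gen 2 (rule 90): 10101001011
Gen 3 (rule 193): 00000000001
Gen 4 (rule 102): 00000000011
Gen 5 (rule 90): 00000000111
Gen 6 (rule 193): 11111110011
Gen 7 (rule 102): 00000010101
Gen 8 (rule 90): 00000100000
Gen 9 (rule 193): 11110001111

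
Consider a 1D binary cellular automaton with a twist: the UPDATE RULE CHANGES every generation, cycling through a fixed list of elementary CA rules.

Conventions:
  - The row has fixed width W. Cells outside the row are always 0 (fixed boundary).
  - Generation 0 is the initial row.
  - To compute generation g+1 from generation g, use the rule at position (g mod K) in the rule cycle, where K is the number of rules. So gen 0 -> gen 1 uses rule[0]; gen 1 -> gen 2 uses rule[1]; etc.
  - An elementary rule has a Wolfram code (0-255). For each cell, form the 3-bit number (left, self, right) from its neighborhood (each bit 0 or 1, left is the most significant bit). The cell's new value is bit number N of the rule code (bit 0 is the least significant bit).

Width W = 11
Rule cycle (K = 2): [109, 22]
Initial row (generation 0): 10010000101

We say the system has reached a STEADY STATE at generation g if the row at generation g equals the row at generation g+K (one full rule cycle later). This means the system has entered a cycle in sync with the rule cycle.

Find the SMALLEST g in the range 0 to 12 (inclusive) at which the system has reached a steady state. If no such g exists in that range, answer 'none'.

Answer: 2

Derivation:
Gen 0: 10010000101
Gen 1 (rule 109): 10010110111
Gen 2 (rule 22): 11110000000
Gen 3 (rule 109): 10010111111
Gen 4 (rule 22): 11110000000
Gen 5 (rule 109): 10010111111
Gen 6 (rule 22): 11110000000
Gen 7 (rule 109): 10010111111
Gen 8 (rule 22): 11110000000
Gen 9 (rule 109): 10010111111
Gen 10 (rule 22): 11110000000
Gen 11 (rule 109): 10010111111
Gen 12 (rule 22): 11110000000
Gen 13 (rule 109): 10010111111
Gen 14 (rule 22): 11110000000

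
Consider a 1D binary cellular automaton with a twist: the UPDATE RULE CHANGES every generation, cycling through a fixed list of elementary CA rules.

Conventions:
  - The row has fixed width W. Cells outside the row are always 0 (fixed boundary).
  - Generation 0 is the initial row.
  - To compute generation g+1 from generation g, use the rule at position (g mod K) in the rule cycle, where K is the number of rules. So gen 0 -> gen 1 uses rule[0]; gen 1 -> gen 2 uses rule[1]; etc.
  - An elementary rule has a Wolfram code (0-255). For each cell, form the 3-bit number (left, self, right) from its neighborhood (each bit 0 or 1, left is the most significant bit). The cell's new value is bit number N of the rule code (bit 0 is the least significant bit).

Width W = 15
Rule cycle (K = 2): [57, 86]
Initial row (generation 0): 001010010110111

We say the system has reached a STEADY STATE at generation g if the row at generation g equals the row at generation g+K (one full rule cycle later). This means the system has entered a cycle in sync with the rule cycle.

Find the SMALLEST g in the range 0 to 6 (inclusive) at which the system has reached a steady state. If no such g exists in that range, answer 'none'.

Gen 0: 001010010110111
Gen 1 (rule 57): 100101001101100
Gen 2 (rule 86): 111101110100110
Gen 3 (rule 57): 100011001010101
Gen 4 (rule 86): 110101111010101
Gen 5 (rule 57): 101011000101010
Gen 6 (rule 86): 101001101101011
Gen 7 (rule 57): 010101011010110
Gen 8 (rule 86): 110101001010011

Answer: none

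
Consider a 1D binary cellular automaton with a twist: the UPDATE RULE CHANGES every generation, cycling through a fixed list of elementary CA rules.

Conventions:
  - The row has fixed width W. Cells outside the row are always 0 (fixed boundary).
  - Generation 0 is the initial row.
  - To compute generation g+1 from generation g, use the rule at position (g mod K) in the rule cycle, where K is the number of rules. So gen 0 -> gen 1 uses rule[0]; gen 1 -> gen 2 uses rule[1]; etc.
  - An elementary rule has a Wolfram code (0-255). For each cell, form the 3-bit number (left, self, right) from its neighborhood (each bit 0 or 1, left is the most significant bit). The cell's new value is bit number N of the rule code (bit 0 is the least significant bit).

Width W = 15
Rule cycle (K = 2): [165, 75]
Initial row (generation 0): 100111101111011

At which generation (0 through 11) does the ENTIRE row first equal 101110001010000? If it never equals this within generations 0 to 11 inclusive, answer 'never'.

Answer: never

Derivation:
Gen 0: 100111101111011
Gen 1 (rule 165): 100011010110100
Gen 2 (rule 75): 001111000110001
Gen 3 (rule 165): 100110010000101
Gen 4 (rule 75): 001110100111000
Gen 5 (rule 165): 100101100010011
Gen 6 (rule 75): 001001101100111
Gen 7 (rule 165): 101000010000010
Gen 8 (rule 75): 000011100111100
Gen 9 (rule 165): 111001000011001
Gen 10 (rule 75): 101010011111010
Gen 11 (rule 165): 111110001110110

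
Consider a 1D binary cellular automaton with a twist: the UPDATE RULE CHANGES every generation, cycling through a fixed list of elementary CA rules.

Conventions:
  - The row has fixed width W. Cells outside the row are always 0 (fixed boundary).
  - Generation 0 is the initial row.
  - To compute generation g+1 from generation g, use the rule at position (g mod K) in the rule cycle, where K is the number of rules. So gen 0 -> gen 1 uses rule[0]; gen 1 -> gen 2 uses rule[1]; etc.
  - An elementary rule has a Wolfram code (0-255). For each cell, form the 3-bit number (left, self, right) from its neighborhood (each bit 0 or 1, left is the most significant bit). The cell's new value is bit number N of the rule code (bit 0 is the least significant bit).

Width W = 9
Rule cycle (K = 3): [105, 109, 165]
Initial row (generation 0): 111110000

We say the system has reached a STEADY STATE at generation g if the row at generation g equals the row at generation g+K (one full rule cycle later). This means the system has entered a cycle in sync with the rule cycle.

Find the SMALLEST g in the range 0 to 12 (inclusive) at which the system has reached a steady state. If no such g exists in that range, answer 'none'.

Gen 0: 111110000
Gen 1 (rule 105): 100010111
Gen 2 (rule 109): 101011101
Gen 3 (rule 165): 111101011
Gen 4 (rule 105): 100110111
Gen 5 (rule 109): 100111101
Gen 6 (rule 165): 100011011
Gen 7 (rule 105): 001011111
Gen 8 (rule 109): 101110001
Gen 9 (rule 165): 110100101
Gen 10 (rule 105): 111000010
Gen 11 (rule 109): 101011010
Gen 12 (rule 165): 111100110
Gen 13 (rule 105): 100100110
Gen 14 (rule 109): 100100110
Gen 15 (rule 165): 100100000

Answer: none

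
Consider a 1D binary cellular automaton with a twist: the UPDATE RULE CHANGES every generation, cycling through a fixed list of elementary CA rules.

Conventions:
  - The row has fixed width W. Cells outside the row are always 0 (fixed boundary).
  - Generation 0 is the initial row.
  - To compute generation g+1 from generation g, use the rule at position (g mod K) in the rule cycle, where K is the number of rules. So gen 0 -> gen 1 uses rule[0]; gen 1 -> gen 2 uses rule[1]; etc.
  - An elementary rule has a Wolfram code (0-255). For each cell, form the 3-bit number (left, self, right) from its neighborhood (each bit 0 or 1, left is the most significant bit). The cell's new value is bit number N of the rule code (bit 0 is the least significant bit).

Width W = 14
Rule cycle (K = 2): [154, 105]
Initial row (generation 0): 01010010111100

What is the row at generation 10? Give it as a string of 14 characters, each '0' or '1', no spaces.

Answer: 00001011011001

Derivation:
Gen 0: 01010010111100
Gen 1 (rule 154): 10001100111010
Gen 2 (rule 105): 00101100101100
Gen 3 (rule 154): 01001011001010
Gen 4 (rule 105): 00000111000100
Gen 5 (rule 154): 00001110101010
Gen 6 (rule 105): 11101011010100
Gen 7 (rule 154): 11000010000010
Gen 8 (rule 105): 11011000111000
Gen 9 (rule 154): 10010101110100
Gen 10 (rule 105): 00001011011001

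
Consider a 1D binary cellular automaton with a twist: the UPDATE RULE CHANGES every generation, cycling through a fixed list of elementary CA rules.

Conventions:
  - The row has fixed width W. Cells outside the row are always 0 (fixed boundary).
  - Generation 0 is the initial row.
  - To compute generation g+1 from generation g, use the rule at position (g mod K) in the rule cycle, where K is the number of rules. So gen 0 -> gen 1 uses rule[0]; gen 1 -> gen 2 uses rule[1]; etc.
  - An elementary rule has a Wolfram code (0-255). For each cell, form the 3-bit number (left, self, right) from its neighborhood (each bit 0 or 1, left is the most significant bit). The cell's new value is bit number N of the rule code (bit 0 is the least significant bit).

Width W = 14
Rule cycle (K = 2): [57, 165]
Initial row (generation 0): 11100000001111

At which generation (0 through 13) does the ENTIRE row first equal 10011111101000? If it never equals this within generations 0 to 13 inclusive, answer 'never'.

Gen 0: 11100000001111
Gen 1 (rule 57): 10011111101000
Gen 2 (rule 165): 10001111011011
Gen 3 (rule 57): 01101000110110
Gen 4 (rule 165): 00011010001000
Gen 5 (rule 57): 11010101100111
Gen 6 (rule 165): 00111110000010
Gen 7 (rule 57): 10100001111001
Gen 8 (rule 165): 11101100110001
Gen 9 (rule 57): 10011010101100
Gen 10 (rule 165): 10000111110001
Gen 11 (rule 57): 01110100001100
Gen 12 (rule 165): 00101101100001
Gen 13 (rule 57): 10011011011100

Answer: 1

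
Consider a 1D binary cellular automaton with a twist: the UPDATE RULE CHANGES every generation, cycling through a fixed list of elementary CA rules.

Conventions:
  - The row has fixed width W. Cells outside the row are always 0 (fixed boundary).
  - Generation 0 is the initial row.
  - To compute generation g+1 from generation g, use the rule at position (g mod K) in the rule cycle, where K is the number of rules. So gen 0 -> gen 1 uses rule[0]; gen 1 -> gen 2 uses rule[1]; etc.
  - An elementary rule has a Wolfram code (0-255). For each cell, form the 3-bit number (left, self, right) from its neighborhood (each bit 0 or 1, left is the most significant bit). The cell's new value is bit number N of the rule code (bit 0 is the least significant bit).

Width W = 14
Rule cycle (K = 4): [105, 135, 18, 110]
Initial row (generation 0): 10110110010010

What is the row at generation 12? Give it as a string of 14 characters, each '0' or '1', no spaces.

Answer: 11110000000110

Derivation:
Gen 0: 10110110010010
Gen 1 (rule 105): 01111110000000
Gen 2 (rule 135): 10111100111111
Gen 3 (rule 18): 00000011000000
Gen 4 (rule 110): 00000111000000
Gen 5 (rule 105): 11110101011111
Gen 6 (rule 135): 01100101001110
Gen 7 (rule 18): 10011000110001
Gen 8 (rule 110): 10111001110011
Gen 9 (rule 105): 01101001010011
Gen 10 (rule 135): 10001011010100
Gen 11 (rule 18): 01010000000010
Gen 12 (rule 110): 11110000000110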